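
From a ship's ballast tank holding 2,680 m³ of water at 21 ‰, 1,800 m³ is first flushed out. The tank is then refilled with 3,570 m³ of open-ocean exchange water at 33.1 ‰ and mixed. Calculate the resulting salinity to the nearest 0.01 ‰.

30.71 ‰

Remaining after removal: 880 m³ at 21 ‰ (salt = 18,480)
After addition: salt = 18,480 + 3,570×33.1 = 136,647; volume = 4,450 m³
S = 136,647 / 4,450 = 30.7072 ‰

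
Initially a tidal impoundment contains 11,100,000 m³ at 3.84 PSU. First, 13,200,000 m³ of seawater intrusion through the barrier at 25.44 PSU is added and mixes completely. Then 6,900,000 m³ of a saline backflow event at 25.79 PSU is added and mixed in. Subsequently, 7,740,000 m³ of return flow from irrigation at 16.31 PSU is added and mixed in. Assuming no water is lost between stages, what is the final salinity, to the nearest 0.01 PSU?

Total salt / total volume:
Initial salt = 11,100,000×3.84 = 42,624,000
After stage 1: salt = 42,624,000 + 13,200,000×25.44 = 378,432,000; volume = 24,300,000 m³; S = 15.573 PSU
After stage 2: salt = 378,432,000 + 6,900,000×25.79 = 556,383,000; volume = 31,200,000 m³; S = 17.833 PSU
After stage 3: salt = 556,383,000 + 7,740,000×16.31 = 682,622,400; volume = 38,940,000 m³
S = 682,622,400 / 38,940,000 = 17.5301 PSU

17.53 PSU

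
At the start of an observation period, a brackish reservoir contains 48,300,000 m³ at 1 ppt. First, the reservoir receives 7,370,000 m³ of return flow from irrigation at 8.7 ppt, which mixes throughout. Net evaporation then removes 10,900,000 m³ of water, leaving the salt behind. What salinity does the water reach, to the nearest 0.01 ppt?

After mixing: salt = 48,300,000×1 + 7,370,000×8.7 = 112,419,000; volume = 55,670,000 m³
After evaporation: salt unchanged = 112,419,000; volume = 55,670,000 − 10,900,000 = 44,770,000 m³
S = 112,419,000 / 44,770,000 = 2.511 ppt

2.51 ppt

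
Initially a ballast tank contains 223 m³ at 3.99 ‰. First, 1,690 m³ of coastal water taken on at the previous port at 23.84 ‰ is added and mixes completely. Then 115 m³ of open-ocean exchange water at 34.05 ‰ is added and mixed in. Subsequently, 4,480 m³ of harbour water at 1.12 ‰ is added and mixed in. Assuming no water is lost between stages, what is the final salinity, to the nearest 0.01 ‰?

Total salt / total volume:
Initial salt = 223×3.99 = 889.77
After stage 1: salt = 889.77 + 1,690×23.84 = 41,179.37; volume = 1,913 m³; S = 21.526 ‰
After stage 2: salt = 41,179.37 + 115×34.05 = 45,095.12; volume = 2,028 m³; S = 22.236 ‰
After stage 3: salt = 45,095.12 + 4,480×1.12 = 50,112.72; volume = 6,508 m³
S = 50,112.72 / 6,508 = 7.7002 ‰

7.70 ‰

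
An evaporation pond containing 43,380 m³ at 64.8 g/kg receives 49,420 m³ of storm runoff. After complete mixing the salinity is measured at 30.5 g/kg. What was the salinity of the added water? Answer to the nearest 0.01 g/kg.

0.39 g/kg

Salt balance: 43,380×64.8 + 49,420×S = 92,800×30.5
2,811,024 + 49,420·S = 2,830,400
S = (2,830,400 − 2,811,024) / 49,420 = 0.3921 g/kg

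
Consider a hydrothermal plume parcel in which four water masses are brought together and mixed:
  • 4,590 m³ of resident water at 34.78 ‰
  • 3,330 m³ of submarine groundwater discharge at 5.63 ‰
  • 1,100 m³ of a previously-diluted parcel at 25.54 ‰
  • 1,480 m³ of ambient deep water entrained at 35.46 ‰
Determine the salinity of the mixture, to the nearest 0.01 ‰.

Weighted by volume,
salt = 4,590×34.78 + 3,330×5.63 + 1,100×25.54 + 1,480×35.46 = 159,640.2 + 18,747.9 + 28,094 + 52,480.8 = 258,962.9
volume = 4,590 + 3,330 + 1,100 + 1,480 = 10,500 m³
S = 258,962.9 / 10,500 = 24.6631 ‰

24.66 ‰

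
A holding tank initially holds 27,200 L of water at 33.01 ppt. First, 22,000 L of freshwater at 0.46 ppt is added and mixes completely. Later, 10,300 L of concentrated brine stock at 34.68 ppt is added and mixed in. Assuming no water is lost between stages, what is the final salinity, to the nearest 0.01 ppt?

21.26 ppt

Salt balance:
Initial salt = 27,200×33.01 = 897,872
After stage 1: salt = 897,872 + 22,000×0.46 = 907,992; volume = 49,200 L; S = 18.455 ppt
After stage 2: salt = 907,992 + 10,300×34.68 = 1,265,196; volume = 59,500 L
S = 1,265,196 / 59,500 = 21.2638 ppt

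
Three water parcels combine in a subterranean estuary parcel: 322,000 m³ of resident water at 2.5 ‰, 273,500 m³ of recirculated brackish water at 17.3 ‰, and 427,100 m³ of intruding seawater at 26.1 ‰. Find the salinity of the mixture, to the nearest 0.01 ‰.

16.32 ‰

Total salt / total volume:
salt = 322,000×2.5 + 273,500×17.3 + 427,100×26.1 = 805,000 + 4,731,550 + 11,147,310 = 16,683,860
volume = 322,000 + 273,500 + 427,100 = 1,022,600 m³
S = 16,683,860 / 1,022,600 = 16.3151 ‰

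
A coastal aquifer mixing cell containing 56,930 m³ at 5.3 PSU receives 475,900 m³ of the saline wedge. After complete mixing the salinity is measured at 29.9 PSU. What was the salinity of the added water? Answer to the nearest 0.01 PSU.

32.84 PSU

Salt balance: 56,930×5.3 + 475,900×S = 532,830×29.9
301,729 + 475,900·S = 15,931,617
S = (15,931,617 − 301,729) / 475,900 = 32.8428 PSU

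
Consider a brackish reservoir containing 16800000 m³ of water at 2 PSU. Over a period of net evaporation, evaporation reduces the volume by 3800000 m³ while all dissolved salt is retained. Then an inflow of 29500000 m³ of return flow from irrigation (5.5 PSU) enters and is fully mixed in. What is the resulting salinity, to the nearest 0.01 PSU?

After evaporation: salt = 16,800,000×2 = 33,600,000; volume = 16,800,000 − 3,800,000 = 13,000,000 m³
After mixing: salt = 33,600,000 + 29,500,000×5.5 = 195,850,000; volume = 13,000,000 + 29,500,000 = 42,500,000 m³
S = 195,850,000 / 42,500,000 = 4.6082 PSU

4.61 PSU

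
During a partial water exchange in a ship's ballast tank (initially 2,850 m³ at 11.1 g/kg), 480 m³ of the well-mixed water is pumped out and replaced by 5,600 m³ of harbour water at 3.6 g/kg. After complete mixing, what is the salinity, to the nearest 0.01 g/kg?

Remaining after removal: 2,370 m³ at 11.1 g/kg (salt = 26,307)
After addition: salt = 26,307 + 5,600×3.6 = 46,467; volume = 7,970 m³
S = 46,467 / 7,970 = 5.8302 g/kg

5.83 g/kg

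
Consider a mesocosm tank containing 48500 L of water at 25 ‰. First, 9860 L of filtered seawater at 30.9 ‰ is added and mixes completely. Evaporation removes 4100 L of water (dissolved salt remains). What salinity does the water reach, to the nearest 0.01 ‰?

27.96 ‰

After mixing: salt = 48,500×25 + 9,860×30.9 = 1,517,174; volume = 58,360 L
After evaporation: salt unchanged = 1,517,174; volume = 58,360 − 4,100 = 54,260 L
S = 1,517,174 / 54,260 = 27.9612 ‰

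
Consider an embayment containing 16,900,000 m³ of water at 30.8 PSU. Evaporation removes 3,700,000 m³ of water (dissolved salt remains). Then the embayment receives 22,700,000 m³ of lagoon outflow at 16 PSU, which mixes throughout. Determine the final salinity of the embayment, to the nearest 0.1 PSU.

24.6 PSU

After evaporation: salt = 16,900,000×30.8 = 520,520,000; volume = 16,900,000 − 3,700,000 = 13,200,000 m³
After mixing: salt = 520,520,000 + 22,700,000×16 = 883,720,000; volume = 13,200,000 + 22,700,000 = 35,900,000 m³
S = 883,720,000 / 35,900,000 = 24.6162 PSU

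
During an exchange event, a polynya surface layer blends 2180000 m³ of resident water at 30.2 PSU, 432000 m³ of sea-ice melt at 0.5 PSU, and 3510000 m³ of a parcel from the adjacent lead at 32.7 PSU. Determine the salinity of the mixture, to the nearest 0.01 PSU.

By conservation of dissolved salt,
salt = 2,180,000×30.2 + 432,000×0.5 + 3,510,000×32.7 = 65,836,000 + 216,000 + 114,777,000 = 180,829,000
volume = 2,180,000 + 432,000 + 3,510,000 = 6,122,000 m³
S = 180,829,000 / 6,122,000 = 29.5376 PSU

29.54 PSU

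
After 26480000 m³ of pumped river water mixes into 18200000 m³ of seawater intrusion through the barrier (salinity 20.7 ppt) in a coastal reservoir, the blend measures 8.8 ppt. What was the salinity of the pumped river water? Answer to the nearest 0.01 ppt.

0.62 ppt

Salt balance: 18,200,000×20.7 + 26,480,000×S = 44,680,000×8.8
376,740,000 + 26,480,000·S = 393,184,000
S = (393,184,000 − 376,740,000) / 26,480,000 = 0.621 ppt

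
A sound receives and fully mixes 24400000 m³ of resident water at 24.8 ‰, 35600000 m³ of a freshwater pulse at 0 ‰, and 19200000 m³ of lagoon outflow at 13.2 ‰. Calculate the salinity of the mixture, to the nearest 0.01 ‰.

Mass of salt is conserved:
salt = 24,400,000×24.8 + 35,600,000×0 + 19,200,000×13.2 = 605,120,000 + 0 + 253,440,000 = 858,560,000
volume = 24,400,000 + 35,600,000 + 19,200,000 = 79,200,000 m³
S = 858,560,000 / 79,200,000 = 10.8404 ‰

10.84 ‰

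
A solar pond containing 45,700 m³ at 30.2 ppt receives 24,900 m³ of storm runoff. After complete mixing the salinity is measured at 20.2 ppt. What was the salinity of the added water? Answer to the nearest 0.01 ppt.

Salt balance: 45,700×30.2 + 24,900×S = 70,600×20.2
1,380,140 + 24,900·S = 1,426,120
S = (1,426,120 − 1,380,140) / 24,900 = 1.8466 ppt

1.85 ppt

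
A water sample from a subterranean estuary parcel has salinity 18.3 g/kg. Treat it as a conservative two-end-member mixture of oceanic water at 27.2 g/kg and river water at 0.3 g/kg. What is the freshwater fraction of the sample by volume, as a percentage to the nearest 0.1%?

33.1%

Let f be the freshwater fraction. Salt balance per unit volume:
f×0.3 + (1−f)×27.2 = 18.3
f = (27.2 − 18.3) / (27.2 − 0.3) = 8.9/26.9 = 0.3309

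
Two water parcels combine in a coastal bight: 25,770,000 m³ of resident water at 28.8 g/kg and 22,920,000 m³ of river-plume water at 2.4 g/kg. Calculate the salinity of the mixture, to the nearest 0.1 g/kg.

16.4 g/kg

Mass of salt is conserved:
salt = 25,770,000×28.8 + 22,920,000×2.4 = 742,176,000 + 55,008,000 = 797,184,000
volume = 25,770,000 + 22,920,000 = 48,690,000 m³
S = 797,184,000 / 48,690,000 = 16.373 g/kg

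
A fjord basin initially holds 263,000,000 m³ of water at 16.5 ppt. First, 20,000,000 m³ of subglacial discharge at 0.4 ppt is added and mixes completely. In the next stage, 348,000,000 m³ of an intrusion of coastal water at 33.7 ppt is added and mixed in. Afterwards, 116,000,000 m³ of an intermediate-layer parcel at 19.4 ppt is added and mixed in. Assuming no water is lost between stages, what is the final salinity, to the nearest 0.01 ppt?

24.53 ppt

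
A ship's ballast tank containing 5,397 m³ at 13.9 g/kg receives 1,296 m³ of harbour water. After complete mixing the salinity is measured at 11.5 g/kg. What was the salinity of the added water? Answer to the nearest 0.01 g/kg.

1.51 g/kg

Salt balance: 5,397×13.9 + 1,296×S = 6,693×11.5
75,018.3 + 1,296·S = 76,969.5
S = (76,969.5 − 75,018.3) / 1,296 = 1.5056 g/kg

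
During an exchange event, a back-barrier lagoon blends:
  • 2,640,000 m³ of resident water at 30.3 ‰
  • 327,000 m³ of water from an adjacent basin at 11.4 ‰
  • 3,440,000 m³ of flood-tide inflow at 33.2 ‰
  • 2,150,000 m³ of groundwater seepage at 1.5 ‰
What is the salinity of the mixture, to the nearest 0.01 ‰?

Total salt / total volume:
salt = 2,640,000×30.3 + 327,000×11.4 + 3,440,000×33.2 + 2,150,000×1.5 = 79,992,000 + 3,727,800 + 114,208,000 + 3,225,000 = 201,152,800
volume = 2,640,000 + 327,000 + 3,440,000 + 2,150,000 = 8,557,000 m³
S = 201,152,800 / 8,557,000 = 23.5074 ‰

23.51 ‰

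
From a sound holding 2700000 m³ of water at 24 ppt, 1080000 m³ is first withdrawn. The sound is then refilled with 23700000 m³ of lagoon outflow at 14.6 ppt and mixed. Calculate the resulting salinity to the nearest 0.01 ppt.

Remaining after removal: 1,620,000 m³ at 24 ppt (salt = 38,880,000)
After addition: salt = 38,880,000 + 23,700,000×14.6 = 384,900,000; volume = 25,320,000 m³
S = 384,900,000 / 25,320,000 = 15.2014 ppt

15.20 ppt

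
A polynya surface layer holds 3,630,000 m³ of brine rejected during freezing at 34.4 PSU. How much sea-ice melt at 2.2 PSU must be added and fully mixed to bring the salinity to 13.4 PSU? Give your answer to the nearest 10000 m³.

Salt balance: 3,630,000×34.4 + V×2.2 = (3,630,000+V)×13.4
124,872,000 + 2.2V = 48,642,000 + 13.4V
76,230,000 = 11.2V
V = 6,806,250 m³

6810000 m³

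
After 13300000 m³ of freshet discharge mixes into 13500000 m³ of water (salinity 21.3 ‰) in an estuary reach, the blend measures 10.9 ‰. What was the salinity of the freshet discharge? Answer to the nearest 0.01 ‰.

0.34 ‰

Salt balance: 13,500,000×21.3 + 13,300,000×S = 26,800,000×10.9
287,550,000 + 13,300,000·S = 292,120,000
S = (292,120,000 − 287,550,000) / 13,300,000 = 0.3436 ‰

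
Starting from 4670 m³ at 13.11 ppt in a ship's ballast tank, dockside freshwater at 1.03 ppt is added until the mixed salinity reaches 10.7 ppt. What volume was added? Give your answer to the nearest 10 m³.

1160 m³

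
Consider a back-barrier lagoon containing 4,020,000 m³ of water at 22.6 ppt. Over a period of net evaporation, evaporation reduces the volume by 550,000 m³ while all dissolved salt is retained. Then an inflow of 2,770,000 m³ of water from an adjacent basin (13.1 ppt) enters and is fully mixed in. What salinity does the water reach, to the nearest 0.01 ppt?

After evaporation: salt = 4,020,000×22.6 = 90,852,000; volume = 4,020,000 − 550,000 = 3,470,000 m³
After mixing: salt = 90,852,000 + 2,770,000×13.1 = 127,139,000; volume = 3,470,000 + 2,770,000 = 6,240,000 m³
S = 127,139,000 / 6,240,000 = 20.3748 ppt

20.37 ppt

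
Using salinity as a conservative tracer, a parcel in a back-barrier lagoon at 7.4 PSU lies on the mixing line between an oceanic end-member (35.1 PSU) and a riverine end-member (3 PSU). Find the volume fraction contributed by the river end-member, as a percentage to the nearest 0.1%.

86.3%

Let f be the freshwater fraction. Salt balance per unit volume:
f×3 + (1−f)×35.1 = 7.4
f = (35.1 − 7.4) / (35.1 − 3) = 27.7/32.1 = 0.8629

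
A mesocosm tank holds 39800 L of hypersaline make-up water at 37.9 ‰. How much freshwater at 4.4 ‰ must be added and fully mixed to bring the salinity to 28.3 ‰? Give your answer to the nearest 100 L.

Salt balance: 39,800×37.9 + V×4.4 = (39,800+V)×28.3
1,508,420 + 4.4V = 1,126,340 + 28.3V
382,080 = 23.9V
V = 15,986.61 L

16000 L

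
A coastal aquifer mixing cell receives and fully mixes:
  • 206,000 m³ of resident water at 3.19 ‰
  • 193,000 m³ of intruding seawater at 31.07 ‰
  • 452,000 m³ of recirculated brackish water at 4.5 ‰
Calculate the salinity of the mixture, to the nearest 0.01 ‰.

10.21 ‰

Salt balance:
salt = 206,000×3.19 + 193,000×31.07 + 452,000×4.5 = 657,140 + 5,996,510 + 2,034,000 = 8,687,650
volume = 206,000 + 193,000 + 452,000 = 851,000 m³
S = 8,687,650 / 851,000 = 10.2088 ‰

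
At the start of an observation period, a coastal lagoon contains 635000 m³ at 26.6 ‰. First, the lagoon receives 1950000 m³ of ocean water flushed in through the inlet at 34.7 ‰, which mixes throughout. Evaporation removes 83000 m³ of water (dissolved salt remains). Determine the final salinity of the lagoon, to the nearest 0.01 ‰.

After mixing: salt = 635,000×26.6 + 1,950,000×34.7 = 84,556,000; volume = 2,585,000 m³
After evaporation: salt unchanged = 84,556,000; volume = 2,585,000 − 83,000 = 2,502,000 m³
S = 84,556,000 / 2,502,000 = 33.7954 ‰

33.80 ‰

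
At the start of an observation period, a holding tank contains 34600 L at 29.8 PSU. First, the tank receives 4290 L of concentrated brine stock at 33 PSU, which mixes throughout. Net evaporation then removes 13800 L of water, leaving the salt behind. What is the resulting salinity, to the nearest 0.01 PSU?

46.74 PSU

After mixing: salt = 34,600×29.8 + 4,290×33 = 1,172,650; volume = 38,890 L
After evaporation: salt unchanged = 1,172,650; volume = 38,890 − 13,800 = 25,090 L
S = 1,172,650 / 25,090 = 46.7377 PSU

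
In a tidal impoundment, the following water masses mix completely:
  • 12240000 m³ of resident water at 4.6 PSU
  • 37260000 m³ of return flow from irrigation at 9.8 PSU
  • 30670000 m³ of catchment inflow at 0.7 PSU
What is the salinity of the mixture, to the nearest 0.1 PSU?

5.5 PSU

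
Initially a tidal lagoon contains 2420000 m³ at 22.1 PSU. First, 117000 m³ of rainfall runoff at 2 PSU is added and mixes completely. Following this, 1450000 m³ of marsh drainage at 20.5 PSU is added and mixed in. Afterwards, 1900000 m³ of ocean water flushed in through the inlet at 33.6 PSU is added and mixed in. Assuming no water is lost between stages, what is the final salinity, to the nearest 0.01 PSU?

Mass of salt is conserved:
Initial salt = 2,420,000×22.1 = 53,482,000
After stage 1: salt = 53,482,000 + 117,000×2 = 53,716,000; volume = 2,537,000 m³; S = 21.173 PSU
After stage 2: salt = 53,716,000 + 1,450,000×20.5 = 83,441,000; volume = 3,987,000 m³; S = 20.928 PSU
After stage 3: salt = 83,441,000 + 1,900,000×33.6 = 147,281,000; volume = 5,887,000 m³
S = 147,281,000 / 5,887,000 = 25.018 PSU

25.02 PSU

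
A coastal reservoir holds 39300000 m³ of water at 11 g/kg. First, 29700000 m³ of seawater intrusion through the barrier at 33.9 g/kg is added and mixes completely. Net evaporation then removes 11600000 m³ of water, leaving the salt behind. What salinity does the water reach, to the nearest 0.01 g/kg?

After mixing: salt = 39,300,000×11 + 29,700,000×33.9 = 1,439,130,000; volume = 69,000,000 m³
After evaporation: salt unchanged = 1,439,130,000; volume = 69,000,000 − 11,600,000 = 57,400,000 m³
S = 1,439,130,000 / 57,400,000 = 25.072 g/kg

25.07 g/kg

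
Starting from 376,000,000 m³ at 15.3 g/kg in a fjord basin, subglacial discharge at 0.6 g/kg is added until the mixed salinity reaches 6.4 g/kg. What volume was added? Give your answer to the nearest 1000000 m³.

Salt balance: 376,000,000×15.3 + V×0.6 = (376,000,000+V)×6.4
5,752,800,000 + 0.6V = 2,406,400,000 + 6.4V
3,346,400,000 = 5.8V
V = 576,965,517.24 m³

577000000 m³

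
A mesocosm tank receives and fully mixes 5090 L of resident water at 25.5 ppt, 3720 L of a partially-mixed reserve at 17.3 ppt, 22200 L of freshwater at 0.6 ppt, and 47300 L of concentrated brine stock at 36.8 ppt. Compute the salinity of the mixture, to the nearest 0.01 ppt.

24.88 ppt

Conserving salt mass:
salt = 5,090×25.5 + 3,720×17.3 + 22,200×0.6 + 47,300×36.8 = 129,795 + 64,356 + 13,320 + 1,740,640 = 1,948,111
volume = 5,090 + 3,720 + 22,200 + 47,300 = 78,310 L
S = 1,948,111 / 78,310 = 24.8769 ppt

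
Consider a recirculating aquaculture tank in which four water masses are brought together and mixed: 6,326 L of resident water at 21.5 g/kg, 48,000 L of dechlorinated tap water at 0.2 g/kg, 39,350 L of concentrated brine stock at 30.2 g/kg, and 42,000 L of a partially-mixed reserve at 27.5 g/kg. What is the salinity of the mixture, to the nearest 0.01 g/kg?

18.35 g/kg

Mass of salt is conserved:
salt = 6,326×21.5 + 48,000×0.2 + 39,350×30.2 + 42,000×27.5 = 136,009 + 9,600 + 1,188,370 + 1,155,000 = 2,488,979
volume = 6,326 + 48,000 + 39,350 + 42,000 = 135,676 L
S = 2,488,979 / 135,676 = 18.345 g/kg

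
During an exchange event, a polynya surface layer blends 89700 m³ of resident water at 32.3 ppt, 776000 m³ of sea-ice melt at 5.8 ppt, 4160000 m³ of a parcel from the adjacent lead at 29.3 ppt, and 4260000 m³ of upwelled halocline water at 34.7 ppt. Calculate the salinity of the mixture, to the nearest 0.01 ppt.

Mass of salt is conserved:
salt = 89,700×32.3 + 776,000×5.8 + 4,160,000×29.3 + 4,260,000×34.7 = 2,897,310 + 4,500,800 + 121,888,000 + 147,822,000 = 277,108,110
volume = 89,700 + 776,000 + 4,160,000 + 4,260,000 = 9,285,700 m³
S = 277,108,110 / 9,285,700 = 29.8425 ppt

29.84 ppt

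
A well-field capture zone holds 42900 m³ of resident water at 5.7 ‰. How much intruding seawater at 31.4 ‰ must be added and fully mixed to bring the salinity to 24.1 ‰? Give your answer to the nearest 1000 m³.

Salt balance: 42,900×5.7 + V×31.4 = (42,900+V)×24.1
244,530 + 31.4V = 1,033,890 + 24.1V
789,360 = 7.3V
V = 108,131.51 m³

108000 m³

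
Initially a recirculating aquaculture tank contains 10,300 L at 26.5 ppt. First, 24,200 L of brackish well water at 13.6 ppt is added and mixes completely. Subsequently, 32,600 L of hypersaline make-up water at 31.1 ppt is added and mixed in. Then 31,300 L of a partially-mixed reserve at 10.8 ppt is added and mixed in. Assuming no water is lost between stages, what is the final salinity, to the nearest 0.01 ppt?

19.86 ppt

Mass of salt is conserved:
Initial salt = 10,300×26.5 = 272,950
After stage 1: salt = 272,950 + 24,200×13.6 = 602,070; volume = 34,500 L; S = 17.451 ppt
After stage 2: salt = 602,070 + 32,600×31.1 = 1,615,930; volume = 67,100 L; S = 24.082 ppt
After stage 3: salt = 1,615,930 + 31,300×10.8 = 1,953,970; volume = 98,400 L
S = 1,953,970 / 98,400 = 19.8574 ppt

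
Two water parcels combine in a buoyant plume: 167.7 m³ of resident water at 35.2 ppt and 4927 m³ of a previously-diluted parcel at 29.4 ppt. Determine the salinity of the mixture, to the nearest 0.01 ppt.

By conservation of dissolved salt,
salt = 167.7×35.2 + 4,927×29.4 = 5,903.04 + 144,853.8 = 150,756.84
volume = 167.7 + 4,927 = 5,094.7 m³
S = 150,756.84 / 5,094.7 = 29.5909 ppt

29.59 ppt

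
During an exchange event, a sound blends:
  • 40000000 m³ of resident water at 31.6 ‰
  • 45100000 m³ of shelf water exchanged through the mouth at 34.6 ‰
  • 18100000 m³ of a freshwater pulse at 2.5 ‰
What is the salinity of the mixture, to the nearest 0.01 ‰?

27.81 ‰

Salt balance:
salt = 40,000,000×31.6 + 45,100,000×34.6 + 18,100,000×2.5 = 1,264,000,000 + 1,560,460,000 + 45,250,000 = 2,869,710,000
volume = 40,000,000 + 45,100,000 + 18,100,000 = 103,200,000 m³
S = 2,869,710,000 / 103,200,000 = 27.8073 ‰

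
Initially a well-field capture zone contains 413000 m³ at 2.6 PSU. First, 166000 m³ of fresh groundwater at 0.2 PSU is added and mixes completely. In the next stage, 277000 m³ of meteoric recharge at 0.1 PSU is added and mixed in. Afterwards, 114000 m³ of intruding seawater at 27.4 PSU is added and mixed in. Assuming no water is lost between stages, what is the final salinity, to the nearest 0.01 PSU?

4.39 PSU

Salt balance:
Initial salt = 413,000×2.6 = 1,073,800
After stage 1: salt = 1,073,800 + 166,000×0.2 = 1,107,000; volume = 579,000 m³; S = 1.912 PSU
After stage 2: salt = 1,107,000 + 277,000×0.1 = 1,134,700; volume = 856,000 m³; S = 1.326 PSU
After stage 3: salt = 1,134,700 + 114,000×27.4 = 4,258,300; volume = 970,000 m³
S = 4,258,300 / 970,000 = 4.39 PSU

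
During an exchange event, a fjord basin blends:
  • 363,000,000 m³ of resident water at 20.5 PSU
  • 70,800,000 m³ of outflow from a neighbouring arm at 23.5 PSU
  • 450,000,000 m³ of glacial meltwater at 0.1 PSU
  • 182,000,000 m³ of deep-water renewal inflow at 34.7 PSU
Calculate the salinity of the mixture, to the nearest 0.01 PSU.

14.51 PSU

Conserving salt mass:
salt = 363,000,000×20.5 + 70,800,000×23.5 + 450,000,000×0.1 + 182,000,000×34.7 = 7,441,500,000 + 1,663,800,000 + 45,000,000 + 6,315,400,000 = 15,465,700,000
volume = 363,000,000 + 70,800,000 + 450,000,000 + 182,000,000 = 1,065,800,000 m³
S = 15,465,700,000 / 1,065,800,000 = 14.5109 PSU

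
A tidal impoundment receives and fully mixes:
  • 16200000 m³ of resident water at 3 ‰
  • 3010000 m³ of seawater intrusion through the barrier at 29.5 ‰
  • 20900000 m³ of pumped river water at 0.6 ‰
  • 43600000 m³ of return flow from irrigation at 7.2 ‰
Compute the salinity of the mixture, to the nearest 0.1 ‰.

Salt balance:
salt = 16,200,000×3 + 3,010,000×29.5 + 20,900,000×0.6 + 43,600,000×7.2 = 48,600,000 + 88,795,000 + 12,540,000 + 313,920,000 = 463,855,000
volume = 16,200,000 + 3,010,000 + 20,900,000 + 43,600,000 = 83,710,000 m³
S = 463,855,000 / 83,710,000 = 5.541 ‰

5.5 ‰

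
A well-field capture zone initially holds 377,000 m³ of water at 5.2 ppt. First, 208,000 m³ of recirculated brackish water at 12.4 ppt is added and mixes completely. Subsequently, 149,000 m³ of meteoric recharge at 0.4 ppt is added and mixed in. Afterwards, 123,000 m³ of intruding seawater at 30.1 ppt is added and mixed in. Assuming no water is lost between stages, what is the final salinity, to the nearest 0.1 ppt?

9.7 ppt

Weighted by volume,
Initial salt = 377,000×5.2 = 1,960,400
After stage 1: salt = 1,960,400 + 208,000×12.4 = 4,539,600; volume = 585,000 m³; S = 7.76 ppt
After stage 2: salt = 4,539,600 + 149,000×0.4 = 4,599,200; volume = 734,000 m³; S = 6.266 ppt
After stage 3: salt = 4,599,200 + 123,000×30.1 = 8,301,500; volume = 857,000 m³
S = 8,301,500 / 857,000 = 9.6867 ppt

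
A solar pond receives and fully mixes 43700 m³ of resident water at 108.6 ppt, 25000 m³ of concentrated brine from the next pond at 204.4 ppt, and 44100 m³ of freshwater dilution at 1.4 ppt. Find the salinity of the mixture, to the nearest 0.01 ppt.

Total salt / total volume:
salt = 43,700×108.6 + 25,000×204.4 + 44,100×1.4 = 4,745,820 + 5,110,000 + 61,740 = 9,917,560
volume = 43,700 + 25,000 + 44,100 = 112,800 m³
S = 9,917,560 / 112,800 = 87.9216 ppt

87.92 ppt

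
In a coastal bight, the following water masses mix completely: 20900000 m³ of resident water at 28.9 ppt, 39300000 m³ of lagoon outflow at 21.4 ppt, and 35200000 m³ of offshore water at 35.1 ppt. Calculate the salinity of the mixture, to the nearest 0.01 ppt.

Total salt / total volume:
salt = 20,900,000×28.9 + 39,300,000×21.4 + 35,200,000×35.1 = 604,010,000 + 841,020,000 + 1,235,520,000 = 2,680,550,000
volume = 20,900,000 + 39,300,000 + 35,200,000 = 95,400,000 m³
S = 2,680,550,000 / 95,400,000 = 28.098 ppt

28.10 ppt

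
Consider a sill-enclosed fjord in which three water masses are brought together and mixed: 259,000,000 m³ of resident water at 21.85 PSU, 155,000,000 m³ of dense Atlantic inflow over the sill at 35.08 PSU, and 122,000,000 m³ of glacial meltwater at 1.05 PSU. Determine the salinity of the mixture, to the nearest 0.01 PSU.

Conserving salt mass:
salt = 259,000,000×21.85 + 155,000,000×35.08 + 122,000,000×1.05 = 5,659,150,000 + 5,437,400,000 + 128,100,000 = 11,224,650,000
volume = 259,000,000 + 155,000,000 + 122,000,000 = 536,000,000 m³
S = 11,224,650,000 / 536,000,000 = 20.9415 PSU

20.94 PSU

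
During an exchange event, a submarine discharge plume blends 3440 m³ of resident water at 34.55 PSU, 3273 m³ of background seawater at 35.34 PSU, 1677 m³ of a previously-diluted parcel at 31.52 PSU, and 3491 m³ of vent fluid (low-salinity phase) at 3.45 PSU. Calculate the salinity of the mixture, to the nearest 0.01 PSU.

25.20 PSU

Mass of salt is conserved:
salt = 3,440×34.55 + 3,273×35.34 + 1,677×31.52 + 3,491×3.45 = 118,852 + 115,667.82 + 52,859.04 + 12,043.95 = 299,422.81
volume = 3,440 + 3,273 + 1,677 + 3,491 = 11,881 m³
S = 299,422.81 / 11,881 = 25.2018 PSU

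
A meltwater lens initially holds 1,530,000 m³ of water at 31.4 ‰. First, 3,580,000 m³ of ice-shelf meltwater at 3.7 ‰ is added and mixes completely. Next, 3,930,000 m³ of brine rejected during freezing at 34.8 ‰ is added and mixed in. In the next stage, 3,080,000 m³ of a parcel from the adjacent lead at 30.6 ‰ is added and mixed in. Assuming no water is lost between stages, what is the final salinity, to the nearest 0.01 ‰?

Weighted by volume,
Initial salt = 1,530,000×31.4 = 48,042,000
After stage 1: salt = 48,042,000 + 3,580,000×3.7 = 61,288,000; volume = 5,110,000 m³; S = 11.994 ‰
After stage 2: salt = 61,288,000 + 3,930,000×34.8 = 198,052,000; volume = 9,040,000 m³; S = 21.908 ‰
After stage 3: salt = 198,052,000 + 3,080,000×30.6 = 292,300,000; volume = 12,120,000 m³
S = 292,300,000 / 12,120,000 = 24.1172 ‰

24.12 ‰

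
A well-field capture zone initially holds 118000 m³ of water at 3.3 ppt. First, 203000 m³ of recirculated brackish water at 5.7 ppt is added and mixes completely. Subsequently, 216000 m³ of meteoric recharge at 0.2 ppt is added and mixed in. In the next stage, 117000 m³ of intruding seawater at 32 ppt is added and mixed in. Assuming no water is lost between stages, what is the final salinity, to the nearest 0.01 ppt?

8.16 ppt

Weighted by volume,
Initial salt = 118,000×3.3 = 389,400
After stage 1: salt = 389,400 + 203,000×5.7 = 1,546,500; volume = 321,000 m³; S = 4.818 ppt
After stage 2: salt = 1,546,500 + 216,000×0.2 = 1,589,700; volume = 537,000 m³; S = 2.96 ppt
After stage 3: salt = 1,589,700 + 117,000×32 = 5,333,700; volume = 654,000 m³
S = 5,333,700 / 654,000 = 8.1555 ppt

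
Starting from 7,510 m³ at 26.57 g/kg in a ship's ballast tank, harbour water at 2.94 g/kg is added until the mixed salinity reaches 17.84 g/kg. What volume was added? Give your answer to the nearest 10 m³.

4400 m³

Salt balance: 7,510×26.57 + V×2.94 = (7,510+V)×17.84
199,540.7 + 2.94V = 133,978.4 + 17.84V
65,562.3 = 14.9V
V = 4,400.15 m³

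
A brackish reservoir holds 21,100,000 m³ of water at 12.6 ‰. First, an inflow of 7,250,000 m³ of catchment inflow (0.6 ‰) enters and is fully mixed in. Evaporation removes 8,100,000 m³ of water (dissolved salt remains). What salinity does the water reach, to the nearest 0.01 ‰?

13.34 ‰

After mixing: salt = 21,100,000×12.6 + 7,250,000×0.6 = 270,210,000; volume = 28,350,000 m³
After evaporation: salt unchanged = 270,210,000; volume = 28,350,000 − 8,100,000 = 20,250,000 m³
S = 270,210,000 / 20,250,000 = 13.3437 ‰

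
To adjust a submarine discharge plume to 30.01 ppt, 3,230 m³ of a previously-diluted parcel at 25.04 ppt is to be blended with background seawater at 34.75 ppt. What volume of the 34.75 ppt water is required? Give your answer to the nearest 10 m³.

3390 m³

Salt balance: 3,230×25.04 + V×34.75 = (3,230+V)×30.01
80,879.2 + 34.75V = 96,932.3 + 30.01V
16,053.1 = 4.74V
V = 3,386.73 m³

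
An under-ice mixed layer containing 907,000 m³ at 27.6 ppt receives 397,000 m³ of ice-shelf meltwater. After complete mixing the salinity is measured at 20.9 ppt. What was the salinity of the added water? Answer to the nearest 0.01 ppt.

Salt balance: 907,000×27.6 + 397,000×S = 1,304,000×20.9
25,033,200 + 397,000·S = 27,253,600
S = (27,253,600 − 25,033,200) / 397,000 = 5.5929 ppt

5.59 ppt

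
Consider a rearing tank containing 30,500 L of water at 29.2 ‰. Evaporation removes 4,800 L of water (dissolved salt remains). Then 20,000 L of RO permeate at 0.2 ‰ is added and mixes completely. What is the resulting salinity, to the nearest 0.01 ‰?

19.58 ‰

After evaporation: salt = 30,500×29.2 = 890,600; volume = 30,500 − 4,800 = 25,700 L
After mixing: salt = 890,600 + 20,000×0.2 = 894,600; volume = 25,700 + 20,000 = 45,700 L
S = 894,600 / 45,700 = 19.5755 ‰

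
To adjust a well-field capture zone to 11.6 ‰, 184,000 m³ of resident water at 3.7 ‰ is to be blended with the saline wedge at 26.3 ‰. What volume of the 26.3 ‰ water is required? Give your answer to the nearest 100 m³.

98900 m³

Salt balance: 184,000×3.7 + V×26.3 = (184,000+V)×11.6
680,800 + 26.3V = 2,134,400 + 11.6V
1,453,600 = 14.7V
V = 98,884.35 m³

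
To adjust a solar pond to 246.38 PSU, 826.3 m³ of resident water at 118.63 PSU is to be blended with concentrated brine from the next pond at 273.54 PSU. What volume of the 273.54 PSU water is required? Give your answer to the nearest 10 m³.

Salt balance: 826.3×118.63 + V×273.54 = (826.3+V)×246.38
98,023.969 + 273.54V = 203,583.794 + 246.38V
105,559.825 = 27.16V
V = 3,886.59 m³

3890 m³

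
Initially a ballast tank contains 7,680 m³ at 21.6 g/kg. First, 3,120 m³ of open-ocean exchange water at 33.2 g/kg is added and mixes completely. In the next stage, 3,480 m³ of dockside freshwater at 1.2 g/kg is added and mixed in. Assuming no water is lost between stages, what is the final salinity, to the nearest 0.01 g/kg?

19.16 g/kg

Salt balance:
Initial salt = 7,680×21.6 = 165,888
After stage 1: salt = 165,888 + 3,120×33.2 = 269,472; volume = 10,800 m³; S = 24.951 g/kg
After stage 2: salt = 269,472 + 3,480×1.2 = 273,648; volume = 14,280 m³
S = 273,648 / 14,280 = 19.163 g/kg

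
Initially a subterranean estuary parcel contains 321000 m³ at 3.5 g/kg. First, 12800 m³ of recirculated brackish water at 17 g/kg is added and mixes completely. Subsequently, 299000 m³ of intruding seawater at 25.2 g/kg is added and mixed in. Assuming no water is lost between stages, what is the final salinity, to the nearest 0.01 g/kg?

14.03 g/kg

By conservation of dissolved salt,
Initial salt = 321,000×3.5 = 1,123,500
After stage 1: salt = 1,123,500 + 12,800×17 = 1,341,100; volume = 333,800 m³; S = 4.018 g/kg
After stage 2: salt = 1,341,100 + 299,000×25.2 = 8,875,900; volume = 632,800 m³
S = 8,875,900 / 632,800 = 14.0264 g/kg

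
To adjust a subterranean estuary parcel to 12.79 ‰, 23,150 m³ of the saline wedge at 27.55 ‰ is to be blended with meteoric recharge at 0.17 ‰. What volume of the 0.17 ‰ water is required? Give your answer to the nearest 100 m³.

Salt balance: 23,150×27.55 + V×0.17 = (23,150+V)×12.79
637,782.5 + 0.17V = 296,088.5 + 12.79V
341,694 = 12.62V
V = 27,075.59 m³

27100 m³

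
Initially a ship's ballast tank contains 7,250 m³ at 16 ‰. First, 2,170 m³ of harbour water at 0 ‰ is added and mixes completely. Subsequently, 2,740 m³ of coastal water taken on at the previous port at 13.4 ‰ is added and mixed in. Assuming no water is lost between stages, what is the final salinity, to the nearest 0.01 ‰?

Conserving salt mass:
Initial salt = 7,250×16 = 116,000
After stage 1: salt = 116,000 + 2,170×0 = 116,000; volume = 9,420 m³; S = 12.314 ‰
After stage 2: salt = 116,000 + 2,740×13.4 = 152,716; volume = 12,160 m³
S = 152,716 / 12,160 = 12.5589 ‰

12.56 ‰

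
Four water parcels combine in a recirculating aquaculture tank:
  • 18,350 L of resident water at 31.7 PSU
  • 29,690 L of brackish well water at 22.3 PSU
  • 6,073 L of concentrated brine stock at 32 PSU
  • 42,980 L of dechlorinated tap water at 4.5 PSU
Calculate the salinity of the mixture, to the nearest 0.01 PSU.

16.80 PSU

Total salt / total volume:
salt = 18,350×31.7 + 29,690×22.3 + 6,073×32 + 42,980×4.5 = 581,695 + 662,087 + 194,336 + 193,410 = 1,631,528
volume = 18,350 + 29,690 + 6,073 + 42,980 = 97,093 L
S = 1,631,528 / 97,093 = 16.8038 PSU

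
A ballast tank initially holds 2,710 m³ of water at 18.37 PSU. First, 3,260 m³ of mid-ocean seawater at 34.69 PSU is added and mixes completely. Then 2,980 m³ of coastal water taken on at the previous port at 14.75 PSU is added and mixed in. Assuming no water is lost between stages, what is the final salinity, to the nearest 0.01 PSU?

23.11 PSU

Total salt / total volume:
Initial salt = 2,710×18.37 = 49,782.7
After stage 1: salt = 49,782.7 + 3,260×34.69 = 162,872.1; volume = 5,970 m³; S = 27.282 PSU
After stage 2: salt = 162,872.1 + 2,980×14.75 = 206,827.1; volume = 8,950 m³
S = 206,827.1 / 8,950 = 23.1092 PSU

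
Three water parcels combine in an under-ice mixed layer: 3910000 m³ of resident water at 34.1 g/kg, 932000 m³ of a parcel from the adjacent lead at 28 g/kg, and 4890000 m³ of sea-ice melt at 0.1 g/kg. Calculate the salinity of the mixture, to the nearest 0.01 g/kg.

16.43 g/kg

By conservation of dissolved salt,
salt = 3,910,000×34.1 + 932,000×28 + 4,890,000×0.1 = 133,331,000 + 26,096,000 + 489,000 = 159,916,000
volume = 3,910,000 + 932,000 + 4,890,000 = 9,732,000 m³
S = 159,916,000 / 9,732,000 = 16.432 g/kg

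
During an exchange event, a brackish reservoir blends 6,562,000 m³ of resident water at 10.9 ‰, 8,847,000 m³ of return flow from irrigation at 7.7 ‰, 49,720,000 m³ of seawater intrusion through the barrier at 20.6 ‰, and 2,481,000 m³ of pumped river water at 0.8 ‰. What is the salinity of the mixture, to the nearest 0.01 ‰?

Weighted by volume,
salt = 6,562,000×10.9 + 8,847,000×7.7 + 49,720,000×20.6 + 2,481,000×0.8 = 71,525,800 + 68,121,900 + 1,024,232,000 + 1,984,800 = 1,165,864,500
volume = 6,562,000 + 8,847,000 + 49,720,000 + 2,481,000 = 67,610,000 m³
S = 1,165,864,500 / 67,610,000 = 17.244 ‰

17.24 ‰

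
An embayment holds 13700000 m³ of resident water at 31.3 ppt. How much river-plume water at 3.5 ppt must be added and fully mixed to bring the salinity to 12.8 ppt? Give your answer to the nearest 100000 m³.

27300000 m³

Salt balance: 13,700,000×31.3 + V×3.5 = (13,700,000+V)×12.8
428,810,000 + 3.5V = 175,360,000 + 12.8V
253,450,000 = 9.3V
V = 27,252,688.17 m³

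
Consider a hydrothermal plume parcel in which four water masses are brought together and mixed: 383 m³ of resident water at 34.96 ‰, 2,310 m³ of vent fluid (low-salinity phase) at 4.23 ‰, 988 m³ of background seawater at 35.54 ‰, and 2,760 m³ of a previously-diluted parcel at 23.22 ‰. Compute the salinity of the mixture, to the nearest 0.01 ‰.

19.00 ‰

Weighted by volume,
salt = 383×34.96 + 2,310×4.23 + 988×35.54 + 2,760×23.22 = 13,389.68 + 9,771.3 + 35,113.52 + 64,087.2 = 122,361.7
volume = 383 + 2,310 + 988 + 2,760 = 6,441 m³
S = 122,361.7 / 6,441 = 18.9973 ‰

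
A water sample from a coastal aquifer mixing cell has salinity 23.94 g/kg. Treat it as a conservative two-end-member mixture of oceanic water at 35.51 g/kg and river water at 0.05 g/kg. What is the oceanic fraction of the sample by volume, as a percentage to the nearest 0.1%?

67.4%

Let g be the oceanic fraction. Salt balance per unit volume:
g×35.51 + (1−g)×0.05 = 23.94
g = (23.94 − 0.05) / (35.51 − 0.05) = 23.89/35.46 = 0.6737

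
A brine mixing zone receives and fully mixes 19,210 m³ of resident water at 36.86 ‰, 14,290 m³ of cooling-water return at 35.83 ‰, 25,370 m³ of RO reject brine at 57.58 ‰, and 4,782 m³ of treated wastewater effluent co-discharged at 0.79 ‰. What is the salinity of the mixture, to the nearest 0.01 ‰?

42.18 ‰

Conserving salt mass:
salt = 19,210×36.86 + 14,290×35.83 + 25,370×57.58 + 4,782×0.79 = 708,080.6 + 512,010.7 + 1,460,804.6 + 3,777.78 = 2,684,673.68
volume = 19,210 + 14,290 + 25,370 + 4,782 = 63,652 m³
S = 2,684,673.68 / 63,652 = 42.1774 ‰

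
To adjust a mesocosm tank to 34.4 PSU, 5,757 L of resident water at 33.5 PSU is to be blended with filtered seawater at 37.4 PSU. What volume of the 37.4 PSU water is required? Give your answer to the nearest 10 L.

1730 L

Salt balance: 5,757×33.5 + V×37.4 = (5,757+V)×34.4
192,859.5 + 37.4V = 198,040.8 + 34.4V
5,181.3 = 3V
V = 1,727.1 L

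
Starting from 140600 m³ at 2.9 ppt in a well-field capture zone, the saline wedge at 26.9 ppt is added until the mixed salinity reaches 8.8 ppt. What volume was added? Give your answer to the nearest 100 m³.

Salt balance: 140,600×2.9 + V×26.9 = (140,600+V)×8.8
407,740 + 26.9V = 1,237,280 + 8.8V
829,540 = 18.1V
V = 45,830.94 m³

45800 m³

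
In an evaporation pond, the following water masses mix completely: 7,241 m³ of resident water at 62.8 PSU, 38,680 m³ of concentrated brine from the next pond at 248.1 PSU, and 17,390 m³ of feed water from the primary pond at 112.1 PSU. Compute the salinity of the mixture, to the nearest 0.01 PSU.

189.55 PSU

Total salt / total volume:
salt = 7,241×62.8 + 38,680×248.1 + 17,390×112.1 = 454,734.8 + 9,596,508 + 1,949,419 = 12,000,661.8
volume = 7,241 + 38,680 + 17,390 = 63,311 m³
S = 12,000,661.8 / 63,311 = 189.551 PSU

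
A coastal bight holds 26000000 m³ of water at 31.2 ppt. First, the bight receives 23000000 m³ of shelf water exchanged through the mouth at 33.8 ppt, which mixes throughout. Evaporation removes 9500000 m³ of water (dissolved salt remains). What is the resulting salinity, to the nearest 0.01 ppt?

After mixing: salt = 26,000,000×31.2 + 23,000,000×33.8 = 1,588,600,000; volume = 49,000,000 m³
After evaporation: salt unchanged = 1,588,600,000; volume = 49,000,000 − 9,500,000 = 39,500,000 m³
S = 1,588,600,000 / 39,500,000 = 40.2177 ppt

40.22 ppt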